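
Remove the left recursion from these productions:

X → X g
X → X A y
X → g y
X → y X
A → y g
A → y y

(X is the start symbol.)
X → g y X'
X → y X X'
X' → g X'
X' → A y X'
X' → ε
A → y g
A → y y

X is directly left-recursive. The standard transformation for
  A → A α₁ | ... | A α_m | β₁ | ... | β_n
is
  A  → β₁ A' | ... | β_n A'
  A' → α₁ A' | ... | α_m A' | ε

X → g y becomes X → g y X'
X → y X becomes X → y X X'
X → X g becomes X' → g X'
X → X A y becomes X' → A y X'
Add X' → ε

Productions for other non-terminals are unchanged:
  A → y g
  A → y y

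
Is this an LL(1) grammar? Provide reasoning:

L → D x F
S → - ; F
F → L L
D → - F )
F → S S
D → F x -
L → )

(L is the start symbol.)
A grammar is LL(1) if for each non-terminal N with multiple productions, the predict sets of those productions are pairwise disjoint, where PREDICT(N → α) = (FIRST(α) \ {ε}) ∪ (FOLLOW(N) if α ⇒* ε).

Relevant sets:
  FIRST(D) = { ')', '-' }
  FIRST(L) = { ')', '-' }
  FIRST(S) = { '-' }
  FIRST(F) = { ')', '-' }

For L:
  PREDICT(L → D x F) = { ')', '-' }
  PREDICT(L → ')') = { ')' }
For F:
  PREDICT(F → L L) = { ')', '-' }
  PREDICT(F → S S) = { '-' }
For D:
  PREDICT(D → '-' F ')') = { '-' }
  PREDICT(D → F x '-') = { ')', '-' }
S has a single production, so nothing to check there.

Conflict found: Predict set conflict for L: { ')' }
The grammar is NOT LL(1).

Answer: No. Predict set conflict for L: { ')' }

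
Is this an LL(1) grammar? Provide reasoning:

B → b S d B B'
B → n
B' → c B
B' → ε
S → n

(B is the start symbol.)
No. Predict set conflict for B': { 'c' }

A grammar is LL(1) if for each non-terminal N with multiple productions, the predict sets of those productions are pairwise disjoint, where PREDICT(N → α) = (FIRST(α) \ {ε}) ∪ (FOLLOW(N) if α ⇒* ε).

Relevant sets:
  FOLLOW(B') = { $, 'c' }

For B:
  PREDICT(B → b S d B B') = { 'b' }
  PREDICT(B → n) = { 'n' }
For B':
  PREDICT(B' → c B) = { 'c' }
  PREDICT(B' → ε) = { $, 'c' }
S has a single production, so nothing to check there.

Conflict found: Predict set conflict for B': { 'c' }
The grammar is NOT LL(1).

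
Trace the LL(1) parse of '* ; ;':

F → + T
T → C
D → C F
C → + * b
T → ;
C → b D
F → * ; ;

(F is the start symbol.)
LL(1) parsing maintains a stack (initially the start symbol over $) and the input. At each step: if the stack top is a terminal, match it against the current input token; if it is a non-terminal N, replace it with the RHS of M[N, lookahead] (the unique production whose predict set contains the lookahead).

Stack is shown with the top on the left.

Stack    Input    Action
------------------------
F $      * ; ; $  output F → * ; ;
* ; ; $  * ; ; $  match '*'
; ; $    ; ; $    match ';'
; $      ; $      match ';'
$        $        accept

The string is accepted.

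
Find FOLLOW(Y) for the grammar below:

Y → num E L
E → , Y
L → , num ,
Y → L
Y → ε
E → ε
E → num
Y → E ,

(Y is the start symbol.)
{ $, ',' }

To compute FOLLOW(Y), find every occurrence of Y on a right-hand side N → α Y β: add FIRST(β) \ {ε}, and if β is empty or nullable also add FOLLOW(N). Iterate to a fixed point.

Y is the start symbol, so $ ∈ FOLLOW(Y).
In E → , Y: Y is at the end, add FOLLOW(E)

The FOLLOW sets referred to above (computed the same way, to a fixed point):
  FOLLOW(E) = { ',' }

Taking the union: FOLLOW(Y) = { $, ',' }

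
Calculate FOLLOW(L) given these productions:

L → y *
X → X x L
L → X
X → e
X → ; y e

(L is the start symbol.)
{ $, 'x' }

To compute FOLLOW(L), find every occurrence of L on a right-hand side N → α L β: add FIRST(β) \ {ε}, and if β is empty or nullable also add FOLLOW(N). Iterate to a fixed point.

L is the start symbol, so $ ∈ FOLLOW(L).
In X → X x L: L is at the end, add FOLLOW(X)

The FOLLOW sets referred to above (computed the same way, to a fixed point):
  FOLLOW(X) = { $, 'x' }

Taking the union: FOLLOW(L) = { $, 'x' }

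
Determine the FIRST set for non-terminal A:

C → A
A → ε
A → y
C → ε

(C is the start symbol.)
{ 'y', ε }

From A → ε:
  - ε-production, so ε ∈ FIRST(A)
From A → y:
  - y is a terminal: add 'y' and stop

Collecting: FIRST(A) = { 'y', ε }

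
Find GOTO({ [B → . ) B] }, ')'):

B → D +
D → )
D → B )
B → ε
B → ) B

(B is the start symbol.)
GOTO(I, ')') = CLOSURE({ [A → αX.β] : [A → α.Xβ] ∈ I, X = ')' })

Items with dot before ')', with the dot advanced:
  [B → . ) B] → [B → ) . B]
Closure of the advanced items:
  [B → ) . B] has the dot before B: add [B → . D +], [B → .], [B → . ) B]
  [B → . D +] has the dot before D: add [D → . )], [D → . B )]

GOTO = { [B → ) . B], [B → . ) B], [B → . D +], [B → .], [D → . )], [D → . B )] }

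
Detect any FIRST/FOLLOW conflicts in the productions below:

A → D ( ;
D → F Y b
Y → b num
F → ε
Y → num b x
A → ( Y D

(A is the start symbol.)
Nullable non-terminals: F.
F has a nullable alternative but only one production, so nothing to check.

A, D, Y have no nullable alternative, so no FIRST/FOLLOW check is needed there.

No FIRST/FOLLOW conflicts found.

Answer: No FIRST/FOLLOW conflicts.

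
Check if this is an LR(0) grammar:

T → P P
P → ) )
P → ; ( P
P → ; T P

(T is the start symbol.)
Yes, the grammar is LR(0)

A grammar is LR(0) if no state in the canonical LR(0) collection has:
  - both a shift item (dot before a terminal) and a complete item (shift-reduce conflict), or
  - two or more complete items (reduce-reduce conflict; the accept item [T' → T .] counts as a complete item here).

Augment with T' → T and build the canonical LR(0) collection (I0 = CLOSURE({[T' → . T]}), then GOTO on every symbol after a dot until no new states appear). It has 11 states:
  I0: { [P → . ) )], [P → . ; ( P], [P → . ; T P], [T → . P P], [T' → . T] }  — shift
  I1: { [P → ) . )] }  — shift
  I2: { [P → . ) )], [P → . ; ( P], [P → . ; T P], [P → ; . ( P], [P → ; . T P], [T → . P P] }  — shift
  I3: { [P → . ) )], [P → . ; ( P], [P → . ; T P], [T → P . P] }  — shift
  I4: { [T' → T .] }  — accept
  I5: { [T → P P .] }  — reduce
  I6: { [P → . ) )], [P → . ; ( P], [P → . ; T P], [P → ; ( . P] }  — shift
  I7: { [P → . ) )], [P → . ; ( P], [P → . ; T P], [P → ; T . P] }  — shift
  I8: { [P → ; T P .] }  — reduce
  I9: { [P → ; ( P .] }  — reduce
  I10: { [P → ) ) .] }  — reduce

Every state is either a pure shift/goto state or contains exactly one complete item and nothing to shift — no conflicts. The grammar is LR(0).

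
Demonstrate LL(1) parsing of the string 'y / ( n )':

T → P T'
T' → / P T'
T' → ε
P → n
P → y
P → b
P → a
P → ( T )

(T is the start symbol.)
LL(1) parsing maintains a stack (initially the start symbol over $) and the input. At each step: if the stack top is a terminal, match it against the current input token; if it is a non-terminal N, replace it with the RHS of M[N, lookahead] (the unique production whose predict set contains the lookahead).

Stack is shown with the top on the left.

Stack        Input        Action
--------------------------------
T $          y / ( n ) $  output T → P T'
P T' $       y / ( n ) $  output P → y
y T' $       y / ( n ) $  match 'y'
T' $         / ( n ) $    output T' → / P T'
/ P T' $     / ( n ) $    match '/'
P T' $       ( n ) $      output P → ( T )
( T ) T' $   ( n ) $      match '('
T ) T' $     n ) $        output T → P T'
P T' ) T' $  n ) $        output P → n
n T' ) T' $  n ) $        match 'n'
T' ) T' $    ) $          output T' → ε
) T' $       ) $          match ')'
T' $         $            output T' → ε
$            $            accept

The string is accepted.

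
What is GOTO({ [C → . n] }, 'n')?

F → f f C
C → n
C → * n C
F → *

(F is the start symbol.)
{ [C → n .] }

GOTO(I, 'n') = CLOSURE({ [A → αX.β] : [A → α.Xβ] ∈ I, X = 'n' })

Items with dot before 'n', with the dot advanced:
  [C → . n] → [C → n .]
Closure adds nothing (no advanced item has the dot before a non-terminal).

GOTO = { [C → n .] }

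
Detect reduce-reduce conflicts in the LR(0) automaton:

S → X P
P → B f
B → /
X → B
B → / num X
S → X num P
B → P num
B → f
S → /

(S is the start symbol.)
A reduce-reduce conflict occurs when an LR(0) state has two complete items [A → α .] and [B → β .] — both call for a reduction, and with no lookahead the parser cannot choose between them.

Augment with S' → S and build the canonical LR(0) collection (I0 = CLOSURE({[S' → . S]}), then GOTO on every symbol after a dot until no new states appear). It has 16 states:
  I0: { [B → . / num X], [B → . /], [B → . P num], [B → . f], [P → . B f], [S → . /], [S → . X P], [S → . X num P], [S' → . S], [X → . B] }  — shift
  I1: { [B → / . num X], [B → / .], [S → / .] }  — shift, 2 reduces
  I2: { [P → B . f], [X → B .] }  — shift, reduce
  I3: { [B → P . num] }  — shift
  I4: { [S' → S .] }  — accept
  I5: { [B → . / num X], [B → . /], [B → . P num], [B → . f], [P → . B f], [S → X . P], [S → X . num P] }  — shift
  I6: { [B → f .] }  — reduce
  I7: { [B → / . num X], [B → / .] }  — shift, reduce
  I8: { [P → B . f] }  — shift
  I9: { [B → P . num], [S → X P .] }  — shift, reduce
  I10: { [B → . / num X], [B → . /], [B → . P num], [B → . f], [P → . B f], [S → X num . P] }  — shift
  I11: { [B → P . num], [S → X num P .] }  — shift, reduce
  I12: { [B → P num .] }  — reduce
  I13: { [P → B f .] }  — reduce
  I14: { [B → . / num X], [B → . /], [B → . P num], [B → . f], [B → / num . X], [P → . B f], [X → . B] }  — shift
  I15: { [B → / num X .] }  — reduce

I1 contains complete items [B → / .], [S → / .] — reduce-reduce conflict.

Answer: Yes — I1: [B → / .] vs [S → / .]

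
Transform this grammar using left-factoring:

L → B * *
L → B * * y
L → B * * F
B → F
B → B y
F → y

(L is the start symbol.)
L → B * * L'
L' → ε
L' → y
L' → F
B → F
B → B y
F → y

Left-factoring transforms A → αβ₁ | αβ₂ into A → αA' and A' → β₁ | β₂
(α is the longest common prefix among the alternatives). Repeat until
no nonterminal has two alternatives with a common prefix.

Round 1: L has alternatives sharing prefix 'B * *'. Introduce L': L → B * * L'
  Add: L' → ε
  Add: L' → y
  Add: L' → F

No remaining common prefixes — done.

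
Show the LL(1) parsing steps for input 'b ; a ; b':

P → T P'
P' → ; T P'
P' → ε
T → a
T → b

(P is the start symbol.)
LL(1) parsing maintains a stack (initially the start symbol over $) and the input. At each step: if the stack top is a terminal, match it against the current input token; if it is a non-terminal N, replace it with the RHS of M[N, lookahead] (the unique production whose predict set contains the lookahead).

Stack is shown with the top on the left.

Stack     Input        Action
-----------------------------
P $       b ; a ; b $  output P → T P'
T P' $    b ; a ; b $  output T → b
b P' $    b ; a ; b $  match 'b'
P' $      ; a ; b $    output P' → ; T P'
; T P' $  ; a ; b $    match ';'
T P' $    a ; b $      output T → a
a P' $    a ; b $      match 'a'
P' $      ; b $        output P' → ; T P'
; T P' $  ; b $        match ';'
T P' $    b $          output T → b
b P' $    b $          match 'b'
P' $      $            output P' → ε
$         $            accept

The string is accepted.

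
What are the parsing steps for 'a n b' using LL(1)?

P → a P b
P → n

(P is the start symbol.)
LL(1) parsing maintains a stack (initially the start symbol over $) and the input. At each step: if the stack top is a terminal, match it against the current input token; if it is a non-terminal N, replace it with the RHS of M[N, lookahead] (the unique production whose predict set contains the lookahead).

Stack is shown with the top on the left.

Stack    Input    Action
------------------------
P $      a n b $  output P → a P b
a P b $  a n b $  match 'a'
P b $    n b $    output P → n
n b $    n b $    match 'n'
b $      b $      match 'b'
$        $        accept

The string is accepted.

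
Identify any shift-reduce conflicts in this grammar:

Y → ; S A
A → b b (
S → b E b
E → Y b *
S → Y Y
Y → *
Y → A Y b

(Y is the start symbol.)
A shift-reduce conflict occurs when an LR(0) state has both:
  - a complete (reduce) item [A → α .] (dot at the end), and
  - a shift item [B → β . c γ] (dot before a terminal).

Augment with Y' → Y and build the canonical LR(0) collection (I0 = CLOSURE({[Y' → . Y]}), then GOTO on every symbol after a dot until no new states appear). It has 21 states:
  I0: { [A → . b b (], [Y → . *], [Y → . ; S A], [Y → . A Y b], [Y' → . Y] }  — shift
  I1: { [Y → * .] }  — reduce
  I2: { [A → . b b (], [S → . Y Y], [S → . b E b], [Y → . *], [Y → . ; S A], [Y → . A Y b], [Y → ; . S A] }  — shift
  I3: { [A → . b b (], [Y → . *], [Y → . ; S A], [Y → . A Y b], [Y → A . Y b] }  — shift
  I4: { [Y' → Y .] }  — accept
  I5: { [A → b . b (] }  — shift
  I6: { [A → b b . (] }  — shift
  I7: { [A → b b ( .] }  — reduce
  I8: { [Y → A Y . b] }  — shift
  I9: { [Y → A Y b .] }  — reduce
  I10: { [A → . b b (], [Y → ; S . A] }  — shift
  I11: { [A → . b b (], [S → Y . Y], [Y → . *], [Y → . ; S A], [Y → . A Y b] }  — shift
  I12: { [A → . b b (], [A → b . b (], [E → . Y b *], [S → b . E b], [Y → . *], [Y → . ; S A], [Y → . A Y b] }  — shift
  I13: { [S → b E . b] }  — shift
  I14: { [E → Y . b *] }  — shift
  I15: { [A → b . b (], [A → b b . (] }  — shift
  I16: { [E → Y b . *] }  — shift
  I17: { [E → Y b * .] }  — reduce
  I18: { [S → b E b .] }  — reduce
  I19: { [S → Y Y .] }  — reduce
  I20: { [Y → ; S A .] }  — reduce

No state contains both a complete item and a shift item.

Answer: No shift-reduce conflicts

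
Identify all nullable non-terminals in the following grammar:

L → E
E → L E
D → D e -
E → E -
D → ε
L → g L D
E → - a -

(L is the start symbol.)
A non-terminal is nullable if it can derive ε (the empty string): either it has an ε-production, or it has a production whose right-hand side consists entirely of nullable non-terminals.

ε-productions: D → ε
So D is immediately nullable.
No further non-terminal can be added: every production for the remaining non-terminals contains a terminal or a non-nullable non-terminal.
Nullable = { 'D' }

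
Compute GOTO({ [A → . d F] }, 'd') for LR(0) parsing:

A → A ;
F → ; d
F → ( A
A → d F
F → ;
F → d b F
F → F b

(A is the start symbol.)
{ [A → d . F], [F → . ( A], [F → . ; d], [F → . ;], [F → . F b], [F → . d b F] }

GOTO(I, 'd') = CLOSURE({ [A → αX.β] : [A → α.Xβ] ∈ I, X = 'd' })

Items with dot before 'd', with the dot advanced:
  [A → . d F] → [A → d . F]
Closure of the advanced items:
  [A → d . F] has the dot before F: add [F → . ; d], [F → . ( A], [F → . ;], [F → . d b F], [F → . F b]

GOTO = { [A → d . F], [F → . ( A], [F → . ; d], [F → . ;], [F → . F b], [F → . d b F] }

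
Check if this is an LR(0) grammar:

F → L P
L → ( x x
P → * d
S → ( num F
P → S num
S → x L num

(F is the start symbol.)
Yes, the grammar is LR(0)

A grammar is LR(0) if no state in the canonical LR(0) collection has:
  - both a shift item (dot before a terminal) and a complete item (shift-reduce conflict), or
  - two or more complete items (reduce-reduce conflict; the accept item [F' → F .] counts as a complete item here).

Augment with F' → F and build the canonical LR(0) collection (I0 = CLOSURE({[F' → . F]}), then GOTO on every symbol after a dot until no new states appear). It has 17 states:
  I0: { [F → . L P], [F' → . F], [L → . ( x x] }  — shift
  I1: { [L → ( . x x] }  — shift
  I2: { [F' → F .] }  — accept
  I3: { [F → L . P], [P → . * d], [P → . S num], [S → . ( num F], [S → . x L num] }  — shift
  I4: { [S → ( . num F] }  — shift
  I5: { [P → * . d] }  — shift
  I6: { [F → L P .] }  — reduce
  I7: { [P → S . num] }  — shift
  I8: { [L → . ( x x], [S → x . L num] }  — shift
  I9: { [S → x L . num] }  — shift
  I10: { [S → x L num .] }  — reduce
  I11: { [P → S num .] }  — reduce
  I12: { [P → * d .] }  — reduce
  I13: { [F → . L P], [L → . ( x x], [S → ( num . F] }  — shift
  I14: { [S → ( num F .] }  — reduce
  I15: { [L → ( x . x] }  — shift
  I16: { [L → ( x x .] }  — reduce

Every state is either a pure shift/goto state or contains exactly one complete item and nothing to shift — no conflicts. The grammar is LR(0).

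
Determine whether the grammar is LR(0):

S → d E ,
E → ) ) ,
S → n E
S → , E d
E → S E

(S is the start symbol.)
Yes, the grammar is LR(0)

A grammar is LR(0) if no state in the canonical LR(0) collection has:
  - both a shift item (dot before a terminal) and a complete item (shift-reduce conflict), or
  - two or more complete items (reduce-reduce conflict; the accept item [S' → S .] counts as a complete item here).

Augment with S' → S and build the canonical LR(0) collection (I0 = CLOSURE({[S' → . S]}), then GOTO on every symbol after a dot until no new states appear). It has 15 states:
  I0: { [S → . , E d], [S → . d E ,], [S → . n E], [S' → . S] }  — shift
  I1: { [E → . ) ) ,], [E → . S E], [S → , . E d], [S → . , E d], [S → . d E ,], [S → . n E] }  — shift
  I2: { [S' → S .] }  — accept
  I3: { [E → . ) ) ,], [E → . S E], [S → . , E d], [S → . d E ,], [S → . n E], [S → d . E ,] }  — shift
  I4: { [E → . ) ) ,], [E → . S E], [S → . , E d], [S → . d E ,], [S → . n E], [S → n . E] }  — shift
  I5: { [E → ) . ) ,] }  — shift
  I6: { [S → n E .] }  — reduce
  I7: { [E → . ) ) ,], [E → . S E], [E → S . E], [S → . , E d], [S → . d E ,], [S → . n E] }  — shift
  I8: { [E → S E .] }  — reduce
  I9: { [E → ) ) . ,] }  — shift
  I10: { [E → ) ) , .] }  — reduce
  I11: { [S → d E . ,] }  — shift
  I12: { [S → d E , .] }  — reduce
  I13: { [S → , E . d] }  — shift
  I14: { [S → , E d .] }  — reduce

Every state is either a pure shift/goto state or contains exactly one complete item and nothing to shift — no conflicts. The grammar is LR(0).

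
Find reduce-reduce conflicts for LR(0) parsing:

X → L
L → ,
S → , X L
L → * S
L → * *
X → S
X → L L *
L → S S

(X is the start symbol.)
No reduce-reduce conflicts

Augment with X' → X and build the canonical LR(0) collection (I0 = CLOSURE({[X' → . X]}), then GOTO on every symbol after a dot until no new states appear). It has 15 states:
  I0: { [L → . * *], [L → . * S], [L → . ,], [L → . S S], [S → . , X L], [X → . L L *], [X → . L], [X → . S], [X' → . X] }  — shift
  I1: { [L → * . *], [L → * . S], [S → . , X L] }  — shift
  I2: { [L → , .], [L → . * *], [L → . * S], [L → . ,], [L → . S S], [S → , . X L], [S → . , X L], [X → . L L *], [X → . L], [X → . S] }  — shift, reduce
  I3: { [L → . * *], [L → . * S], [L → . ,], [L → . S S], [S → . , X L], [X → L . L *], [X → L .] }  — shift, reduce
  I4: { [L → S . S], [S → . , X L], [X → S .] }  — shift, reduce
  I5: { [X' → X .] }  — accept
  I6: { [L → . * *], [L → . * S], [L → . ,], [L → . S S], [S → , . X L], [S → . , X L], [X → . L L *], [X → . L], [X → . S] }  — shift
  I7: { [L → S S .] }  — reduce
  I8: { [L → . * *], [L → . * S], [L → . ,], [L → . S S], [S → , X . L], [S → . , X L] }  — shift
  I9: { [S → , X L .] }  — reduce
  I10: { [L → S . S], [S → . , X L] }  — shift
  I11: { [X → L L . *] }  — shift
  I12: { [X → L L * .] }  — reduce
  I13: { [L → * * .] }  — reduce
  I14: { [L → * S .] }  — reduce

No state contains more than one complete item.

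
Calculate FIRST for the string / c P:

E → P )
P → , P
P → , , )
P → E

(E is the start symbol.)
{ '/' }

To compute FIRST(/ c P), process the symbols left to right:
Symbol / is a terminal. Add '/' and stop.
FIRST(/ c P) = { '/' }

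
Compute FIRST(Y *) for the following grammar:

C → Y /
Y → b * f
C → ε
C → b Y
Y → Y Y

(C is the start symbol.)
FIRST sets of the non-terminals involved (from the grammar, by fixed-point iteration):
  FIRST(Y) = { 'b' }

To compute FIRST(Y *), process the symbols left to right:
Symbol Y is a non-terminal. Add FIRST(Y) \ {ε} = { 'b' }
Y is not nullable (ε ∉ FIRST(Y)), so stop here.
FIRST(Y *) = { 'b' }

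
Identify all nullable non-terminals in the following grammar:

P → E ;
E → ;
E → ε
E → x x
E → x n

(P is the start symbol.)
{ 'E' }

A non-terminal is nullable if it can derive ε (the empty string): either it has an ε-production, or it has a production whose right-hand side consists entirely of nullable non-terminals.

ε-productions: E → ε
So E is immediately nullable.
No further non-terminal can be added: every production for the remaining non-terminals contains a terminal or a non-nullable non-terminal.
Nullable = { 'E' }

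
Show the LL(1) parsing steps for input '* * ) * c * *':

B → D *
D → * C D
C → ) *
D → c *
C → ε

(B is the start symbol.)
LL(1) parsing maintains a stack (initially the start symbol over $) and the input. At each step: if the stack top is a terminal, match it against the current input token; if it is a non-terminal N, replace it with the RHS of M[N, lookahead] (the unique production whose predict set contains the lookahead).

Stack is shown with the top on the left.

Stack      Input            Action
----------------------------------
B $        * * ) * c * * $  output B → D *
D * $      * * ) * c * * $  output D → * C D
* C D * $  * * ) * c * * $  match '*'
C D * $    * ) * c * * $    output C → ε
D * $      * ) * c * * $    output D → * C D
* C D * $  * ) * c * * $    match '*'
C D * $    ) * c * * $      output C → ) *
) * D * $  ) * c * * $      match ')'
* D * $    * c * * $        match '*'
D * $      c * * $          output D → c *
c * * $    c * * $          match 'c'
* * $      * * $            match '*'
* $        * $              match '*'
$          $                accept

The string is accepted.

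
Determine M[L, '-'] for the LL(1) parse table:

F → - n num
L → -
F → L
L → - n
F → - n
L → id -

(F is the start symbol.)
L → -, L → - n

To find M[L, '-'], we find productions for L where '-' is in the predict set (PREDICT(N → α) = (FIRST(α) \ {ε}) ∪ (FOLLOW(N) if α ⇒* ε)).

L → -: PREDICT = { '-' }
  '-' is in predict set, so this production goes in M[L, '-']
L → - n: PREDICT = { '-' }
  '-' is in predict set, so this production goes in M[L, '-']
L → id -: PREDICT = { 'id' }

M[L, '-'] = L → -, L → - n  (a multiply-defined cell — the grammar is not LL(1))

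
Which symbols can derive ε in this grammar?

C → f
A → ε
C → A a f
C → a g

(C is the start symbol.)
{ 'A' }

A non-terminal is nullable if it can derive ε (the empty string): either it has an ε-production, or it has a production whose right-hand side consists entirely of nullable non-terminals.

ε-productions: A → ε
So A is immediately nullable.
No further non-terminal can be added: every production for the remaining non-terminals contains a terminal or a non-nullable non-terminal.
Nullable = { 'A' }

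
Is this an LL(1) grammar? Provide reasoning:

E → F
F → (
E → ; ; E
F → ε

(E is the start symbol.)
Yes, the grammar is LL(1).

Relevant sets:
  FIRST(F) = { '(', ε }
  FOLLOW(E) = { $ }
  FOLLOW(F) = { $ }

For E:
  PREDICT(E → F) = { $, '(' }
  PREDICT(E → ';' ';' E) = { ';' }
For F:
  PREDICT(F → '(') = { '(' }
  PREDICT(F → ε) = { $ }

All predict sets are disjoint. The grammar IS LL(1).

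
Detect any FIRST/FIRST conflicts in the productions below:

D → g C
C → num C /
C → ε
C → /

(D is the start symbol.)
A FIRST/FIRST conflict occurs when two productions N → α and N → β for the same non-terminal have FIRST(α) ∩ FIRST(β) ≠ ∅ (with ε ∈ FIRST of a nullable right-hand side, so two nullable alternatives also conflict).

Productions for C:
  C → num C /: FIRST = { 'num' }
  C → ε: FIRST = { ε }
  C → /: FIRST = { '/' }
D has only one production, so no FIRST/FIRST conflict is possible there.

All alternatives of each non-terminal have pairwise disjoint FIRST sets.

Answer: No FIRST/FIRST conflicts.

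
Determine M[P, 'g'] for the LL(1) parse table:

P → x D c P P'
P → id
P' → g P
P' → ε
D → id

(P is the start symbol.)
Empty (error entry)

To find M[P, 'g'], we find productions for P where 'g' is in the predict set (PREDICT(N → α) = (FIRST(α) \ {ε}) ∪ (FOLLOW(N) if α ⇒* ε)).

P → x D c P P': PREDICT = { 'x' }
P → id: PREDICT = { 'id' }

M[P, 'g'] is empty (no production applies)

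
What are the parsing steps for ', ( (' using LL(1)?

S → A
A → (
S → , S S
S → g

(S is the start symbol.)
LL(1) parsing maintains a stack (initially the start symbol over $) and the input. At each step: if the stack top is a terminal, match it against the current input token; if it is a non-terminal N, replace it with the RHS of M[N, lookahead] (the unique production whose predict set contains the lookahead).

Stack is shown with the top on the left.

Stack    Input    Action
------------------------
S $      , ( ( $  output S → , S S
, S S $  , ( ( $  match ','
S S $    ( ( $    output S → A
A S $    ( ( $    output A → (
( S $    ( ( $    match '('
S $      ( $      output S → A
A $      ( $      output A → (
( $      ( $      match '('
$        $        accept

The string is accepted.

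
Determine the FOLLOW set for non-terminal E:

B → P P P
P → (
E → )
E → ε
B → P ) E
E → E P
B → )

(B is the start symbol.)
To compute FOLLOW(E), find every occurrence of E on a right-hand side N → α E β: add FIRST(β) \ {ε}, and if β is empty or nullable also add FOLLOW(N). Iterate to a fixed point.

In B → P ) E: E is at the end, add FOLLOW(B)
In E → E P: E is followed by P, add FIRST(P) \ {ε} = { '(' }

The FOLLOW sets referred to above (computed the same way, to a fixed point):
  FOLLOW(B) = { $ }

Taking the union: FOLLOW(E) = { $, '(' }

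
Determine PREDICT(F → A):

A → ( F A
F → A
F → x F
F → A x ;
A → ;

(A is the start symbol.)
{ '(', ';' }

PREDICT(F → A) = (FIRST(RHS) \ {ε}) ∪ (FOLLOW(F) if ε ∈ FIRST(RHS), i.e. RHS ⇒* ε)
FIRST(A) = { '(', ';' }
FIRST(A) = { '(', ';' }
ε ∉ FIRST(A), so FOLLOW(F) is not added.
PREDICT(F → A) = { '(', ';' }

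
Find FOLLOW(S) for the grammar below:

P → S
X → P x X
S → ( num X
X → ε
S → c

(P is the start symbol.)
{ $, 'x' }

To compute FOLLOW(S), find every occurrence of S on a right-hand side N → α S β: add FIRST(β) \ {ε}, and if β is empty or nullable also add FOLLOW(N). Iterate to a fixed point.

In P → S: S is at the end, add FOLLOW(P)

The FOLLOW sets referred to above (computed the same way, to a fixed point):
  FOLLOW(P) = { $, 'x' }

Taking the union: FOLLOW(S) = { $, 'x' }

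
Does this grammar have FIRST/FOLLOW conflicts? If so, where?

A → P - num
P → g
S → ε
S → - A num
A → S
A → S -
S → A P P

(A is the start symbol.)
Yes. A → P '-' num with FOLLOW(A) on { 'g' }; A → S '-' with FOLLOW(A) on { 'g' }; S → '-' A num with FOLLOW(S) on { '-' }; S → A P P with FOLLOW(S) on { '-', 'g' }

Nullable non-terminals: A, S.
FIRST sets used below: FIRST(P) = { 'g' }, FIRST(S) = { '-', 'g', ε }, FIRST(A) = { '-', 'g', ε }

A: nullable alternative(s) A → S; FOLLOW(A) = { $, 'g', 'num' }
  A → P - num: FIRST \ {ε} = { 'g' } — overlaps FOLLOW(A) on { 'g' }: CONFLICT
  A → S: FIRST \ {ε} = { '-', 'g' } — this is the only nullable alternative, skip
  A → S -: FIRST \ {ε} = { '-', 'g' } — overlaps FOLLOW(A) on { 'g' }: CONFLICT

S: nullable alternative(s) S → ε; FOLLOW(S) = { $, '-', 'g', 'num' }
  S → ε: FIRST \ {ε} = { } — this is the only nullable alternative, skip
  S → - A num: FIRST \ {ε} = { '-' } — overlaps FOLLOW(S) on { '-' }: CONFLICT
  S → A P P: FIRST \ {ε} = { '-', 'g' } — overlaps FOLLOW(S) on { '-', 'g' }: CONFLICT

P has no nullable alternative, so no FIRST/FOLLOW check is needed there.

So the grammar has 4 FIRST/FOLLOW conflicts (marked CONFLICT above).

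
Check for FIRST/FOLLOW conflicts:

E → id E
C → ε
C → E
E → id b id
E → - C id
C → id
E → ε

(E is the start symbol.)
Yes. E → id E with FOLLOW(E) on { 'id' }; E → id b id with FOLLOW(E) on { 'id' }; C → E with FOLLOW(C) on { 'id' }; C → id with FOLLOW(C) on { 'id' }

A FIRST/FOLLOW conflict occurs when a non-terminal N has a nullable alternative N → β (β ⇒* ε) and another alternative N → α with FIRST(α) ∩ FOLLOW(N) ≠ ∅: on such a lookahead the parser cannot decide between expanding α and letting N vanish via β.

Nullable non-terminals: C, E.
FIRST sets used below: FIRST(E) = { '-', 'id', ε }

C: nullable alternative(s) C → ε, C → E; FOLLOW(C) = { 'id' }
  C → ε: FIRST \ {ε} = { } — disjoint from FOLLOW(C)
  C → E: FIRST \ {ε} = { '-', 'id' } — overlaps FOLLOW(C) on { 'id' }: CONFLICT
  C → id: FIRST \ {ε} = { 'id' } — overlaps FOLLOW(C) on { 'id' }: CONFLICT

E: nullable alternative(s) E → ε; FOLLOW(E) = { $, 'id' }
  E → id E: FIRST \ {ε} = { 'id' } — overlaps FOLLOW(E) on { 'id' }: CONFLICT
  E → id b id: FIRST \ {ε} = { 'id' } — overlaps FOLLOW(E) on { 'id' }: CONFLICT
  E → - C id: FIRST \ {ε} = { '-' } — disjoint from FOLLOW(E)
  E → ε: FIRST \ {ε} = { } — this is the only nullable alternative, skip

So the grammar has 4 FIRST/FOLLOW conflicts (marked CONFLICT above).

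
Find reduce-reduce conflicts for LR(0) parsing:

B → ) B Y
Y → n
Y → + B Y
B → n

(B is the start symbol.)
Augment with B' → B and build the canonical LR(0) collection (I0 = CLOSURE({[B' → . B]}), then GOTO on every symbol after a dot until no new states appear). It has 10 states:
  I0: { [B → . ) B Y], [B → . n], [B' → . B] }  — shift
  I1: { [B → ) . B Y], [B → . ) B Y], [B → . n] }  — shift
  I2: { [B' → B .] }  — accept
  I3: { [B → n .] }  — reduce
  I4: { [B → ) B . Y], [Y → . + B Y], [Y → . n] }  — shift
  I5: { [B → . ) B Y], [B → . n], [Y → + . B Y] }  — shift
  I6: { [B → ) B Y .] }  — reduce
  I7: { [Y → n .] }  — reduce
  I8: { [Y → + B . Y], [Y → . + B Y], [Y → . n] }  — shift
  I9: { [Y → + B Y .] }  — reduce

No state contains more than one complete item.

Answer: No reduce-reduce conflicts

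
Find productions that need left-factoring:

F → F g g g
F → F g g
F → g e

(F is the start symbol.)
Yes, F has productions with common prefix 'F g g'

Left-factoring is needed when two productions for the same non-terminal
share a common prefix on the right-hand side.

Productions for F:
  F → F g g g
  F → F g g
  F → g e

Found common prefix 'F g g' in productions for F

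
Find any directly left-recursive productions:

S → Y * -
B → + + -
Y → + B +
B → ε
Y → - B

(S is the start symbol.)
No direct left recursion

Direct left recursion occurs when N → N α for some non-terminal N (the right-hand side begins with the left-hand side itself).

S → Y * -: starts with Y
B → + + -: starts with '+'
Y → + B +: starts with '+'
B → ε: starts with ε
Y → - B: starts with '-'

No direct left recursion found.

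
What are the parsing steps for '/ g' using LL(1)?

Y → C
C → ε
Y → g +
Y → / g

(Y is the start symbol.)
LL(1) parsing maintains a stack (initially the start symbol over $) and the input. At each step: if the stack top is a terminal, match it against the current input token; if it is a non-terminal N, replace it with the RHS of M[N, lookahead] (the unique production whose predict set contains the lookahead).

Stack is shown with the top on the left.

Stack  Input  Action
--------------------
Y $    / g $  output Y → / g
/ g $  / g $  match '/'
g $    g $    match 'g'
$      $      accept

The string is accepted.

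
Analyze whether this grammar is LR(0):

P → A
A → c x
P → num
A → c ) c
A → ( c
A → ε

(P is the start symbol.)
No. Shift-reduce conflict between [A → .] and [A → . ( c]

Augment with P' → P and build the canonical LR(0) collection (I0 = CLOSURE({[P' → . P]}), then GOTO on every symbol after a dot until no new states appear). It has 10 states:
  I0: { [A → . ( c], [A → . c ) c], [A → . c x], [A → .], [P → . A], [P → . num], [P' → . P] }  — shift, reduce
  I1: { [A → ( . c] }  — shift
  I2: { [P → A .] }  — reduce
  I3: { [P' → P .] }  — accept
  I4: { [A → c . ) c], [A → c . x] }  — shift
  I5: { [P → num .] }  — reduce
  I6: { [A → c ) . c] }  — shift
  I7: { [A → c x .] }  — reduce
  I8: { [A → c ) c .] }  — reduce
  I9: { [A → ( c .] }  — reduce

Conflict in state I0:
  Shift-reduce conflict between [A → .] and [A → . ( c]
So the grammar is NOT LR(0).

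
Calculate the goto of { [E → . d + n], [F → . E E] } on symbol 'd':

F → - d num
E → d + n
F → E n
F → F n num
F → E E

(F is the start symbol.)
GOTO(I, 'd') = CLOSURE({ [A → αX.β] : [A → α.Xβ] ∈ I, X = 'd' })

Items with dot before 'd', with the dot advanced:
  [E → . d + n] → [E → d . + n]
Closure adds nothing (no advanced item has the dot before a non-terminal).

GOTO = { [E → d . + n] }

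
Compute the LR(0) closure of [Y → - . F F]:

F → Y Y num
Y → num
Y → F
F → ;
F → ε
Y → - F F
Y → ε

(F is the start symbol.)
To compute CLOSURE, for each item [A → α.Bβ] where B is a non-terminal, add [B → .γ] for all productions B → γ; repeat for the newly added items until nothing changes.

Start with: [Y → - . F F]
  [Y → - . F F] has the dot before F: add [F → . Y Y num], [F → . ;], [F → .]
  [F → . Y Y num] has the dot before Y: add [Y → . num], [Y → . F], [Y → . - F F], [Y → .]
No further items can be added.

CLOSURE = { [F → . ;], [F → . Y Y num], [F → .], [Y → - . F F], [Y → . - F F], [Y → . F], [Y → . num], [Y → .] }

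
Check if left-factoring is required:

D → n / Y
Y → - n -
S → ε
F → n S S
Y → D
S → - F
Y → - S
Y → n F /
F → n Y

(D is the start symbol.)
Yes, Y has productions with common prefix '-'; F has productions with common prefix 'n'

Left-factoring is needed when two productions for the same non-terminal
share a common prefix on the right-hand side.

Productions for Y:
  Y → - n -
  Y → D
  Y → - S
  Y → n F /
Productions for S:
  S → ε
  S → - F
Productions for F:
  F → n S S
  F → n Y

Found common prefix '-' in productions for Y
Found common prefix 'n' in productions for F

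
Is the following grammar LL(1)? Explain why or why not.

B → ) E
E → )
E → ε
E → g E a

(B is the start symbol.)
A grammar is LL(1) if for each non-terminal N with multiple productions, the predict sets of those productions are pairwise disjoint, where PREDICT(N → α) = (FIRST(α) \ {ε}) ∪ (FOLLOW(N) if α ⇒* ε).

Relevant sets:
  FOLLOW(E) = { $, 'a' }

For E:
  PREDICT(E → ')') = { ')' }
  PREDICT(E → ε) = { $, 'a' }
  PREDICT(E → g E a) = { 'g' }
B has a single production, so nothing to check there.

All predict sets are disjoint. The grammar IS LL(1).

Answer: Yes, the grammar is LL(1).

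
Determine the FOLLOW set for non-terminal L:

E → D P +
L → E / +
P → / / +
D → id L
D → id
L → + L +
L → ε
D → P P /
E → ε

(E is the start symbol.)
To compute FOLLOW(L), find every occurrence of L on a right-hand side N → α L β: add FIRST(β) \ {ε}, and if β is empty or nullable also add FOLLOW(N). Iterate to a fixed point.

In D → id L: L is at the end, add FOLLOW(D)
In L → + L +: L is followed by '+', add FIRST('+') \ {ε} = { '+' }

The FOLLOW sets referred to above (computed the same way, to a fixed point):
  FOLLOW(D) = { '/' }

Taking the union: FOLLOW(L) = { '+', '/' }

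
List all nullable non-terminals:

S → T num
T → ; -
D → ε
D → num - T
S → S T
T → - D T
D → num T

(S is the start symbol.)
{ 'D' }

A non-terminal is nullable if it can derive ε (the empty string): either it has an ε-production, or it has a production whose right-hand side consists entirely of nullable non-terminals.

ε-productions: D → ε
So D is immediately nullable.
No further non-terminal can be added: every production for the remaining non-terminals contains a terminal or a non-nullable non-terminal.
Nullable = { 'D' }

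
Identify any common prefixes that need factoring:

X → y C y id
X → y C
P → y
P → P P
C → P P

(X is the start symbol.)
Left-factoring is needed when two productions for the same non-terminal
share a common prefix on the right-hand side.

Productions for X:
  X → y C y id
  X → y C
Productions for P:
  P → y
  P → P P

Found common prefix 'y C' in productions for X

Answer: Yes, X has productions with common prefix 'y C'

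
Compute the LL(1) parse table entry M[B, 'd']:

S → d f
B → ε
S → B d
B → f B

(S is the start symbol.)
To find M[B, 'd'], we find productions for B where 'd' is in the predict set (PREDICT(N → α) = (FIRST(α) \ {ε}) ∪ (FOLLOW(N) if α ⇒* ε)).

Relevant sets:
  FOLLOW(B) = { 'd' }

B → ε: PREDICT = { 'd' }
  'd' is in predict set, so this production goes in M[B, 'd']
B → f B: PREDICT = { 'f' }

M[B, 'd'] = B → ε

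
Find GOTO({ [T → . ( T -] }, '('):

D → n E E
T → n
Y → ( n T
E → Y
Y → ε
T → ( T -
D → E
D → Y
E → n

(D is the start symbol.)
{ [T → ( . T -], [T → . ( T -], [T → . n] }

GOTO(I, '(') = CLOSURE({ [A → αX.β] : [A → α.Xβ] ∈ I, X = '(' })

Items with dot before '(', with the dot advanced:
  [T → . ( T -] → [T → ( . T -]
Closure of the advanced items:
  [T → ( . T -] has the dot before T: add [T → . n], [T → . ( T -]

GOTO = { [T → ( . T -], [T → . ( T -], [T → . n] }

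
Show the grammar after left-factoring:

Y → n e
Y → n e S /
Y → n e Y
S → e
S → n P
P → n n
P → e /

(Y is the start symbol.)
Y → n e Y'
Y' → ε
Y' → S /
Y' → Y
S → e
S → n P
P → n n
P → e /

Left-factoring transforms A → αβ₁ | αβ₂ into A → αA' and A' → β₁ | β₂
(α is the longest common prefix among the alternatives). Repeat until
no nonterminal has two alternatives with a common prefix.

Round 1: Y has alternatives sharing prefix 'n e'. Introduce Y': Y → n e Y'
  Add: Y' → ε
  Add: Y' → S /
  Add: Y' → Y

No remaining common prefixes — done.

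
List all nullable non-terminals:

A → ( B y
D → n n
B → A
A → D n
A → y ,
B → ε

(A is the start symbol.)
A non-terminal is nullable if it can derive ε (the empty string): either it has an ε-production, or it has a production whose right-hand side consists entirely of nullable non-terminals.

ε-productions: B → ε
So B is immediately nullable.
No further non-terminal can be added: every production for the remaining non-terminals contains a terminal or a non-nullable non-terminal.
Nullable = { 'B' }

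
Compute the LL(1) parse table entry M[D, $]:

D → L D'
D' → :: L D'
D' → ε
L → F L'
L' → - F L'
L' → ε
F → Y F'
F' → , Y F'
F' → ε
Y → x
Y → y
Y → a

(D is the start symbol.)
To find M[D, $], we find productions for D where $ is in the predict set (PREDICT(N → α) = (FIRST(α) \ {ε}) ∪ (FOLLOW(N) if α ⇒* ε)).

Relevant sets:
  FIRST(L) = { 'a', 'x', 'y' }

D → L D': PREDICT = { 'a', 'x', 'y' }

M[D, $] is empty (no production applies)

Answer: Empty (error entry)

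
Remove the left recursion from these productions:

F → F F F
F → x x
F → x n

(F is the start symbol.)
F is directly left-recursive. The standard transformation for
  A → A α₁ | ... | A α_m | β₁ | ... | β_n
is
  A  → β₁ A' | ... | β_n A'
  A' → α₁ A' | ... | α_m A' | ε

F → x x becomes F → x x F'
F → x n becomes F → x n F'
F → F F F becomes F' → F F F'
Add F' → ε

Resulting grammar:
F → x x F'
F → x n F'
F' → F F F'
F' → ε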